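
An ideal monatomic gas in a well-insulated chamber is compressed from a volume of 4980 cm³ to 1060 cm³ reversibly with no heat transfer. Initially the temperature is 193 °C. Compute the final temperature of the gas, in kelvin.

T₂ ≈ 1310 K

Adiabatic: T₁V₁^(γ−1) = T₂V₂^(γ−1) ⇒ T₂ = T₁ (V₁/V₂)^(γ−1).
For a monatomic ideal gas γ = 5/3, so γ−1 = 2/3.
T₁ = 193 °C = 466.1 K.
T₂ = 466.1 × (4980/1060)^(2/3) = 1308 K.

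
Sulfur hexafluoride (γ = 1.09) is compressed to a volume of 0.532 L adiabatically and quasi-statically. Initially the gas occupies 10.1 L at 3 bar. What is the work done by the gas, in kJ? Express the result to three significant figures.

W ≈ -10.2 kJ

P₂ = P₁(V₁/V₂)^γ = 3×(10.1/0.532)^(1.09) = 74.23 bar.
For a reversible adiabat, W_by_gas = (P₁V₁ − P₂V₂)/(γ−1).
W_by = (300000×0.0101 − 7.423×10^6×0.000532) / (0.09) = -10210 J.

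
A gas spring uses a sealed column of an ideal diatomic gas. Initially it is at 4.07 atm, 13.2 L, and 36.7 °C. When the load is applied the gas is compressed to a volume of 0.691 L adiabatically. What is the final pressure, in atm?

Since PV^γ is constant along a reversible adiabat, P₂ = P₁ (V₁/V₂)^γ.
γ = 7/5 for a diatomic ideal gas.
P₂ = 4.07 × (13.2/0.691)^(7/5) = 253 atm.

P₂ ≈ 253 atm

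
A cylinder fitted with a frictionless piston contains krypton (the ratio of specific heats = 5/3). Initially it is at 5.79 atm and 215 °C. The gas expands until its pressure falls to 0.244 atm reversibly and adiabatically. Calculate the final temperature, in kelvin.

Adiabatic: T₂/T₁ = (P₂/P₁)^((γ−1)/γ).
T₁ = 215 °C = 488.1 K.
T₂ = 488.1 × (0.244/5.79)^(2/5) = 137.5 K.

T₂ ≈ 138 K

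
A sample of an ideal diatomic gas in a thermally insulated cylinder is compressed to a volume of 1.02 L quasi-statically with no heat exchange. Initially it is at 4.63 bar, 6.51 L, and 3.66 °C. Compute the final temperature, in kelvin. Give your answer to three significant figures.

For a reversible adiabat TV^(γ−1) is constant, so T₂ = T₁ (V₁/V₂)^(γ−1).
γ = 7/5 for a diatomic ideal gas.
T₁ = 3.66 °C = 276.8 K.
T₂ = 276.8 × (6.51/1.02)^(2/5) = 581 K.

T₂ ≈ 581 K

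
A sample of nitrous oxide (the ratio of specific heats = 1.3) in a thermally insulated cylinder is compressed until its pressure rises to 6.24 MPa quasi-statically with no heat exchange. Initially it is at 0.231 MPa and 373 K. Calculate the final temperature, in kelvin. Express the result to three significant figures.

Adiabatic: T₂/T₁ = (P₂/P₁)^((γ−1)/γ).
T₂ = 373 × (6.24/0.231)^(0.231) = 798.1 K.

T₂ ≈ 798 K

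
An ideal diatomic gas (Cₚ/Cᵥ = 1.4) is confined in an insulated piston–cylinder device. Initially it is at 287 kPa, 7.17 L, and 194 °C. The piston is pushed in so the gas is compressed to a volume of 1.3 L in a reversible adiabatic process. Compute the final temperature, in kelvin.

T₂ ≈ 925 K

For a reversible adiabat TV^(γ−1) is constant, so T₂ = T₁ (V₁/V₂)^(γ−1).
T₁ = 194 °C = 467.1 K.
T₂ = 467.1 × (7.17/1.3)^(0.4) = 924.9 K.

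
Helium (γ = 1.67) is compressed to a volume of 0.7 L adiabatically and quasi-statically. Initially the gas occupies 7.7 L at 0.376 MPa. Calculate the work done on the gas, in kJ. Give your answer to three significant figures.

P₂ = P₁(V₁/V₂)^γ = 0.376×(7.7/0.7)^(1.67) = 20.62 MPa.
For a reversible adiabat, W_by_gas = (P₁V₁ − P₂V₂)/(γ−1).
W_by = (376000×0.0077 − 2.062×10^7×0.0007) / (0.67) = -17220 J.
W_on_gas = −W_by = 17220 J.

W ≈ 17.2 kJ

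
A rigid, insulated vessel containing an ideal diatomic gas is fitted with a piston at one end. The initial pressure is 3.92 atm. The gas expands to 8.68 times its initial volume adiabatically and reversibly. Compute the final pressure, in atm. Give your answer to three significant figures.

Since PV^γ is constant along a reversible adiabat, P₂ = P₁ (V₁/V₂)^γ.
For a diatomic ideal gas γ = 7/5.
P₂ = 3.92 × (1/8.68)^(7/5) = 0.1903 atm.

P₂ ≈ 0.190 atm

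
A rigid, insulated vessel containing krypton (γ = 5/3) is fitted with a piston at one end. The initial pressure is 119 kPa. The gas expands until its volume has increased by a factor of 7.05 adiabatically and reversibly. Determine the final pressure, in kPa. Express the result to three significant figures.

P₂ ≈ 4.59 kPa

Adiabatic: P₁V₁^γ = P₂V₂^γ ⇒ P₂ = P₁ (V₁/V₂)^γ.
P₂ = 119 × (1/7.05)^(5/3) = 4.591 kPa.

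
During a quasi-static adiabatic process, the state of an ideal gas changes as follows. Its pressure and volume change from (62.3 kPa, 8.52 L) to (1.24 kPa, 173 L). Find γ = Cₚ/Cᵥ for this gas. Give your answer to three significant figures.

γ ≈ 1.30

PV^γ = const ⇒ γ = ln(P₂/P₁) / ln(V₁/V₂).
γ = ln(1.24/62.3) / ln(8.52/173) = 1.301.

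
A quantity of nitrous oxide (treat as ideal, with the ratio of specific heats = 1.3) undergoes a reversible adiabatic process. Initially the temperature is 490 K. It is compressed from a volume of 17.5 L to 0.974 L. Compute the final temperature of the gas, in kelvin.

Adiabatic: T₁V₁^(γ−1) = T₂V₂^(γ−1) ⇒ T₂ = T₁ (V₁/V₂)^(γ−1).
T₂ = 490 × (17.5/0.974)^(0.3) = 1166 K.

T₂ ≈ 1170 K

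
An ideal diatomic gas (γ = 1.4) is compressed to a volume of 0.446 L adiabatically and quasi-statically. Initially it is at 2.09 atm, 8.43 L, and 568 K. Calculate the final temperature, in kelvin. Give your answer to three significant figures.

T₂ ≈ 1840 K

Adiabatic: T₁V₁^(γ−1) = T₂V₂^(γ−1) ⇒ T₂ = T₁ (V₁/V₂)^(γ−1).
T₂ = 568 × (8.43/0.446)^(0.4) = 1841 K.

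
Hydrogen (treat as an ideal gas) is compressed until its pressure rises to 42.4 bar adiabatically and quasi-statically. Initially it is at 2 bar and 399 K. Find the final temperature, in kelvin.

T₂ ≈ 955 K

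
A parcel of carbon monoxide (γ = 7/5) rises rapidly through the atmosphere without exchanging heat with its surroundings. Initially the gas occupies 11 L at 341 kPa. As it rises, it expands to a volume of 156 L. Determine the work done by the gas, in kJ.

W ≈ 6.13 kJ

P₂ = P₁(V₁/V₂)^γ = 341×(11/156)^(7/5) = 8.324 kPa.
For a reversible adiabat, W_by_gas = (P₁V₁ − P₂V₂)/(γ−1).
W_by = (341000×0.011 − 8324×0.156) / (2/5) = 6131 J.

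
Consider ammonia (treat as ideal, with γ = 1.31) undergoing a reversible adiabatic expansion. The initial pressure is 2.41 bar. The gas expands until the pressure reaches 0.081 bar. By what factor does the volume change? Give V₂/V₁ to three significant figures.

From PV^γ = const, V₂/V₁ = (P₁/P₂)^(1/γ).
V₂/V₁ = (2.41/0.081)^(0.763) = 13.33.

V₂/V₁ ≈ 13.3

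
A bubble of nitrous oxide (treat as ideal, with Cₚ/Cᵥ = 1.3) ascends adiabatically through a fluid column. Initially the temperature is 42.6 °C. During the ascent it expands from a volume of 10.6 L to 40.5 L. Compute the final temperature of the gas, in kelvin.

T₂ ≈ 211 K

Adiabatic: T₁V₁^(γ−1) = T₂V₂^(γ−1) ⇒ T₂ = T₁ (V₁/V₂)^(γ−1).
T₁ = 42.6 °C = 315.8 K.
T₂ = 315.8 × (10.6/40.5)^(0.3) = 211.2 K.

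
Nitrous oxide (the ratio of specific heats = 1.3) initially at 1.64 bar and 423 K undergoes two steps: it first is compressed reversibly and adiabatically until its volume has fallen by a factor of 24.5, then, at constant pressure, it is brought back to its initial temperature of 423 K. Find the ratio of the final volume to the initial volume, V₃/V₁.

V₃/V₁ ≈ 0.0156

Adiabatic step: V₂/V₁ = 0.04082; T₂ = T₁·24.5^(0.3) = 1104 K.
Isobaric step: V₃/V₂ = T₃/T₂ = 423/1104.
V₃/V₁ = (V₂/V₁)(V₃/V₂) = 0.04082 × (423/1104) = 0.01563.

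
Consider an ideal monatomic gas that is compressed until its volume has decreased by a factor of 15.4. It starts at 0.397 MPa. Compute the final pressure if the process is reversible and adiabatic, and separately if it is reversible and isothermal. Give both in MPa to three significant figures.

For a monatomic ideal gas γ = 5/3.
Isothermal: P₂ = P₁(V₁/V₂) = 0.397×15.4 = 6.114 MPa.
Adiabatic: P₂ = P₁(V₁/V₂)^γ = 0.397×15.4^(5/3) = 37.84 MPa.

adiabatic: 37.8 MPa; isothermal: 6.11 MPa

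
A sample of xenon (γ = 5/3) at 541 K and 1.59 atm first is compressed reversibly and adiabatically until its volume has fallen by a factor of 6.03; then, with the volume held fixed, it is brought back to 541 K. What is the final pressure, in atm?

P₃ ≈ 9.59 atm

Adiabatic step (PV^γ = const): P₂ = 1.59×6.03^(5/3) = 31.76 atm; T₂ = 541×6.03^(2/3) = 1792 K.
Isochoric: P₃ = P₂(T₃/T₂) = 31.76 × (541/1792) = 9.588 atm.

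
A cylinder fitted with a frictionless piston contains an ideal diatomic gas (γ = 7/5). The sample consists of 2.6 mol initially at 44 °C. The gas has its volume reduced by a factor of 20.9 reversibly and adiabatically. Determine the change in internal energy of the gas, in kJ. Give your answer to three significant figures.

ΔU ≈ 40.7 kJ

For a reversible adiabat TV^(γ−1) is constant, so T₂ = T₁ (V₁/V₂)^(γ−1).
T₁ = 44 °C = 317.1 K.
T₂ = 317.1 × 20.9^(2/5) = 1070 K.
Q = 0, so ΔU = W_on_gas = nCᵥΔT with Cᵥ = R/(γ−1) = 20.79 J/(mol·K).
ΔU = 2.6 × 20.79 × (1070 − 317.1) = 40680 J.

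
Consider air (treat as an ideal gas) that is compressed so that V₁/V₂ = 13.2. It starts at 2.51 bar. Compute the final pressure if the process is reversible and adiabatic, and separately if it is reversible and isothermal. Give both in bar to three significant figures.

adiabatic: 93.0 bar; isothermal: 33.1 bar

For a diatomic ideal gas γ = 7/5.
Isothermal: P₂ = P₁(V₁/V₂) = 2.51×13.2 = 33.13 bar.
Adiabatic: P₂ = P₁(V₁/V₂)^γ = 2.51×13.2^(7/5) = 93 bar.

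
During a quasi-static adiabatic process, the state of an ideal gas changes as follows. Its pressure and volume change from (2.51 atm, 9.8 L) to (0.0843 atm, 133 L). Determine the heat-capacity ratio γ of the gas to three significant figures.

γ ≈ 1.30

PV^γ = const ⇒ γ = ln(P₂/P₁) / ln(V₁/V₂).
γ = ln(0.0843/2.51) / ln(9.8/133) = 1.301.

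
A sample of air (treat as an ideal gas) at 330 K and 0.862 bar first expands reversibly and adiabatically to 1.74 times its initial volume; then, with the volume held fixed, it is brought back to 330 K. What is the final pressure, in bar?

P₃ ≈ 0.495 bar

For a diatomic ideal gas γ = 7/5.
Adiabatic step (PV^γ = const): P₂ = 0.862×(1/1.74)^(7/5) = 0.397 bar; T₂ = 330×(1/1.74)^(2/5) = 264.4 K.
Isochoric: P₃ = P₂(T₃/T₂) = 0.397 × (330/264.4) = 0.4954 bar.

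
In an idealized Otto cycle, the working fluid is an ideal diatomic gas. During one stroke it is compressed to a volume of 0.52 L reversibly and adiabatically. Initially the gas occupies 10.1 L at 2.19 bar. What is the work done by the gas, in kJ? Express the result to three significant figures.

γ = 7/5 for a diatomic ideal gas.
P₂ = P₁(V₁/V₂)^γ = 2.19×(10.1/0.52)^(7/5) = 139.3 bar.
For a reversible adiabat, W_by_gas = (P₁V₁ − P₂V₂)/(γ−1).
W_by = (219000×0.0101 − 1.393×10^7×0.00052) / (2/5) = -12590 J.

W ≈ -12.6 kJ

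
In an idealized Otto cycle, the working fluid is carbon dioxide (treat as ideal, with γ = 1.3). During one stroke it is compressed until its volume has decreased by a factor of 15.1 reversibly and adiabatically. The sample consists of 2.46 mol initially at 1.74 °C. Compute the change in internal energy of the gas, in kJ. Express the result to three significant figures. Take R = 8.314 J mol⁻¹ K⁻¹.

For a reversible adiabat TV^(γ−1) is constant, so T₂ = T₁ (V₁/V₂)^(γ−1).
T₁ = 1.74 °C = 274.9 K.
T₂ = 274.9 × 15.1^(0.3) = 620.7 K.
Q = 0, so ΔU = W_on_gas = nCᵥΔT with Cᵥ = R/(γ−1) = 27.71 J/(mol·K).
ΔU = 2.46 × 27.71 × (620.7 − 274.9) = 23570 J.

ΔU ≈ 23.6 kJ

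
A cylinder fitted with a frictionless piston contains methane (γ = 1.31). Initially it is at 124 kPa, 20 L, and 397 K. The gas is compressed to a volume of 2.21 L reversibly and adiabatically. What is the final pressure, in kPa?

P₂ ≈ 2220 kPa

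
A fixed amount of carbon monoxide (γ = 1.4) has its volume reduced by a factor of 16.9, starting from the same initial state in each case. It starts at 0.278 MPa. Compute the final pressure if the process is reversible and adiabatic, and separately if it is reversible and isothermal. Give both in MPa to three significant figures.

adiabatic: 14.6 MPa; isothermal: 4.70 MPa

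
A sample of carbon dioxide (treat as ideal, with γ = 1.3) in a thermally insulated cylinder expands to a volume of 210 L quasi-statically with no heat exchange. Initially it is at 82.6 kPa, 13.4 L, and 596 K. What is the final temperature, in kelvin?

Adiabatic: T₁V₁^(γ−1) = T₂V₂^(γ−1) ⇒ T₂ = T₁ (V₁/V₂)^(γ−1).
T₂ = 596 × (13.4/210)^(0.3) = 261 K.

T₂ ≈ 261 K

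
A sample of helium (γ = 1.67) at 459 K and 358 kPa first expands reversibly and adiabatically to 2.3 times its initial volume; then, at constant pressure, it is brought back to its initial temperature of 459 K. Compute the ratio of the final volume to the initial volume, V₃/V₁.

V₃/V₁ ≈ 4.02

Adiabatic step: V₂/V₁ = 2.3; T₂ = T₁·(1/2.3)^(0.67) = 262.7 K.
Isobaric step: V₃/V₂ = T₃/T₂ = 459/262.7.
V₃/V₁ = (V₂/V₁)(V₃/V₂) = 2.3 × (459/262.7) = 4.019.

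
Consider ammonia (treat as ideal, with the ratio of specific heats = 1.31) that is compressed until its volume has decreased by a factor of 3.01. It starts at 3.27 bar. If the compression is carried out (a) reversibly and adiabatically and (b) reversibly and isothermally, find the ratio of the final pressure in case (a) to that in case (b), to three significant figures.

P_adiabatic / P_isothermal ≈ 1.41

Isothermal: P_b = P₁(V₁/V₂) = 3.27×3.01.
Adiabatic: P_a = P₁(V₁/V₂)^γ = 3.27×3.01^(1.31).
P_a/P_b = (V₁/V₂)^(γ−1) = 3.01^(0.31) = 1.407.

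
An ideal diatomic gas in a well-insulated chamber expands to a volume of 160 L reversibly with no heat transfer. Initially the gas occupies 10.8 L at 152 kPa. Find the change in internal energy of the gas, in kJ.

ΔU ≈ -2.71 kJ

γ = 7/5 for a diatomic ideal gas.
P₂ = P₁(V₁/V₂)^γ = 152×(10.8/160)^(7/5) = 3.49 kPa.
For a reversible adiabat, W_by_gas = (P₁V₁ − P₂V₂)/(γ−1).
W_by = (152000×0.0108 − 3490×0.16) / (2/5) = 2708 J.
Q = 0 ⇒ ΔU = −W_by = -2708 J.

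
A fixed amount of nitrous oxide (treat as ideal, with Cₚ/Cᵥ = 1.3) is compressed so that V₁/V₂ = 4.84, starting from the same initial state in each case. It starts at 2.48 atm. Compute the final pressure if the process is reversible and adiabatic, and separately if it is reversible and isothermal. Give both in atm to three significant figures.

Isothermal: P₂ = P₁(V₁/V₂) = 2.48×4.84 = 12 atm.
Adiabatic: P₂ = P₁(V₁/V₂)^γ = 2.48×4.84^(1.3) = 19.26 atm.

adiabatic: 19.3 atm; isothermal: 12.0 atm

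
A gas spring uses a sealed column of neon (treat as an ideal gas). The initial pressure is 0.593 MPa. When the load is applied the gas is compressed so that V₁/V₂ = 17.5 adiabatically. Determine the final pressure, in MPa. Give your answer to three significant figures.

P₂ ≈ 69.9 MPa

Adiabatic: P₁V₁^γ = P₂V₂^γ ⇒ P₂ = P₁ (V₁/V₂)^γ.
For a monatomic ideal gas γ = 5/3.
P₂ = 0.593 × 17.5^(5/3) = 69.95 MPa.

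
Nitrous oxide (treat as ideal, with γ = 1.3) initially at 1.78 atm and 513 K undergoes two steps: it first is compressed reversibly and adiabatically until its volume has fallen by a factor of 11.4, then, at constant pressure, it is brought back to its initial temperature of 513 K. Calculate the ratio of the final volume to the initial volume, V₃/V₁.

Adiabatic step: V₂/V₁ = 0.08772; T₂ = T₁·11.4^(0.3) = 1065 K.
Isobaric step: V₃/V₂ = T₃/T₂ = 513/1065.
V₃/V₁ = (V₂/V₁)(V₃/V₂) = 0.08772 × (513/1065) = 0.04227.

V₃/V₁ ≈ 0.0423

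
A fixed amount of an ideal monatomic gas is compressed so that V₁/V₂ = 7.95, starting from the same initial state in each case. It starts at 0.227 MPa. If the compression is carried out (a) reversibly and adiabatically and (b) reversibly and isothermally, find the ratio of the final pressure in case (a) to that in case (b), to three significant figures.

P_adiabatic / P_isothermal ≈ 3.98

For a monatomic ideal gas γ = 5/3.
Isothermal: P_b = P₁(V₁/V₂) = 0.227×7.95.
Adiabatic: P_a = P₁(V₁/V₂)^γ = 0.227×7.95^(5/3).
P_a/P_b = (V₁/V₂)^(γ−1) = 7.95^(2/3) = 3.983.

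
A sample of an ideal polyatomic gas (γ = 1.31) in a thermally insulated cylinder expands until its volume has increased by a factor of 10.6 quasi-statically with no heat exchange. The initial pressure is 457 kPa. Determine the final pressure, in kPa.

Since PV^γ is constant along a reversible adiabat, P₂ = P₁ (V₁/V₂)^γ.
P₂ = 457 × (1/10.6)^(1.31) = 20.74 kPa.

P₂ ≈ 20.7 kPa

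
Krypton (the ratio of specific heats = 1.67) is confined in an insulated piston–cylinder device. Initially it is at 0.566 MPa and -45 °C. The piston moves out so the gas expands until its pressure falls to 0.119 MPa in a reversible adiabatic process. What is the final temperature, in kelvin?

T₂ ≈ 122 K

Adiabatic: T₂/T₁ = (P₂/P₁)^((γ−1)/γ).
T₁ = -45 °C = 228.1 K.
T₂ = 228.1 × (0.119/0.566)^(0.401) = 122 K.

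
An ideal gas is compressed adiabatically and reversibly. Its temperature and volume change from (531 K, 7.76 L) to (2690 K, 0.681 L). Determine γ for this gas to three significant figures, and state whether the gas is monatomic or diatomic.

TV^(γ−1) = const ⇒ γ − 1 = ln(T₂/T₁) / ln(V₁/V₂).
γ = 1 + ln(2690/531) / ln(7.76/0.681) = 1.667.
γ ≈ 1.67 is close to 5/3, so the gas is monatomic.

γ ≈ 1.67; monatomic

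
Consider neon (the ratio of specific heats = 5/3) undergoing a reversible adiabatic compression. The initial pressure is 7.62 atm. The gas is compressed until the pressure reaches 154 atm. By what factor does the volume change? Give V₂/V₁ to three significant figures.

From PV^γ = const, V₂/V₁ = (P₁/P₂)^(1/γ).
V₂/V₁ = (7.62/154)^(3/5) = 0.1647.

V₂/V₁ ≈ 0.165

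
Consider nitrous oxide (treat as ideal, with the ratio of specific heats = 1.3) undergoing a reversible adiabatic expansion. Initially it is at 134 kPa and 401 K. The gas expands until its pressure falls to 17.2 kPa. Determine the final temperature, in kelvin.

Adiabatic: T₂/T₁ = (P₂/P₁)^((γ−1)/γ).
T₂ = 401 × (17.2/134)^(0.231) = 249.7 K.

T₂ ≈ 250 K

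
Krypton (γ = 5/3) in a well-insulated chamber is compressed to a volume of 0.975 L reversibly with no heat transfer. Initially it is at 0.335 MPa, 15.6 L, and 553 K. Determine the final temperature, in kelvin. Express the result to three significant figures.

T₂ ≈ 3510 K

Adiabatic: T₁V₁^(γ−1) = T₂V₂^(γ−1) ⇒ T₂ = T₁ (V₁/V₂)^(γ−1).
T₂ = 553 × (15.6/0.975)^(2/3) = 3511 K.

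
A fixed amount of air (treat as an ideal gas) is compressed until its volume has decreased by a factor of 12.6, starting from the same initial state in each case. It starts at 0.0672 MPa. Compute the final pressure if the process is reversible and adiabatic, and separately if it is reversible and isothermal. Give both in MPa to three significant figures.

For a diatomic ideal gas γ = 7/5.
Isothermal: P₂ = P₁(V₁/V₂) = 0.0672×12.6 = 0.8467 MPa.
Adiabatic: P₂ = P₁(V₁/V₂)^γ = 0.0672×12.6^(7/5) = 2.333 MPa.

adiabatic: 2.33 MPa; isothermal: 0.847 MPa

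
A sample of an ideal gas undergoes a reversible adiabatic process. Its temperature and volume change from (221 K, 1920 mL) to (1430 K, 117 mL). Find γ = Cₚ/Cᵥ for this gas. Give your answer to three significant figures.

γ ≈ 1.67

TV^(γ−1) = const ⇒ γ − 1 = ln(T₂/T₁) / ln(V₁/V₂).
γ = 1 + ln(1430/221) / ln(1920/117) = 1.667.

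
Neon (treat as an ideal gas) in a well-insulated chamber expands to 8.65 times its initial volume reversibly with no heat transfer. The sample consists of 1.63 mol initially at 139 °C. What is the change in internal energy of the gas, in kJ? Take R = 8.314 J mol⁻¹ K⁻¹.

ΔU ≈ -6.39 kJ

For a reversible adiabat TV^(γ−1) is constant, so T₂ = T₁ (V₁/V₂)^(γ−1).
γ = 5/3 for a monatomic ideal gas, so γ−1 = 2/3.
T₁ = 139 °C = 412.1 K.
T₂ = 412.1 × (1/8.65)^(2/3) = 97.81 K.
Q = 0, so ΔU = W_on_gas = nCᵥΔT with Cᵥ = R/(γ−1) = 12.47 J/(mol·K).
ΔU = 1.63 × 12.47 × (97.81 − 412.1) = -6390 J.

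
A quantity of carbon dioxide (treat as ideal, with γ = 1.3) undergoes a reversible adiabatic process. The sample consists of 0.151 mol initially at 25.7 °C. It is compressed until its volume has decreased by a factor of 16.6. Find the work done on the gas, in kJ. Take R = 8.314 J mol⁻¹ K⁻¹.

W ≈ 1.65 kJ

Adiabatic: T₁V₁^(γ−1) = T₂V₂^(γ−1) ⇒ T₂ = T₁ (V₁/V₂)^(γ−1).
T₁ = 25.7 °C = 298.8 K.
T₂ = 298.8 × 16.6^(0.3) = 694.2 K.
Q = 0, so ΔU = W_on_gas = nCᵥΔT with Cᵥ = R/(γ−1) = 27.71 J/(mol·K).
ΔU = 0.151 × 27.71 × (694.2 − 298.8) = 1654 J.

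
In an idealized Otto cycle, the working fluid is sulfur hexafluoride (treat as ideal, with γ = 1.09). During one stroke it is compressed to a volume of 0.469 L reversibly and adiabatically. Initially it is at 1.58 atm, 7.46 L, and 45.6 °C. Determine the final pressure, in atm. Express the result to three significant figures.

Adiabatic: P₁V₁^γ = P₂V₂^γ ⇒ P₂ = P₁ (V₁/V₂)^γ.
P₂ = 1.58 × (7.46/0.469)^(1.09) = 32.24 atm.

P₂ ≈ 32.2 atm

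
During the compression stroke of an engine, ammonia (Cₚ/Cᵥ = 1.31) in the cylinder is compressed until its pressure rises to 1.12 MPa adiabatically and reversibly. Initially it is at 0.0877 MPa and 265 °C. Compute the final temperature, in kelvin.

T₂ ≈ 983 K

Adiabatic: T₂/T₁ = (P₂/P₁)^((γ−1)/γ).
T₁ = 265 °C = 538.1 K.
T₂ = 538.1 × (1.12/0.0877)^(0.237) = 983.3 K.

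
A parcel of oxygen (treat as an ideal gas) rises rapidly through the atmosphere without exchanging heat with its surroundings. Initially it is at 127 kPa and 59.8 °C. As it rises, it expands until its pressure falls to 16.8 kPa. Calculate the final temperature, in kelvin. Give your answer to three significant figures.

Adiabatic: T₂/T₁ = (P₂/P₁)^((γ−1)/γ).
For a diatomic ideal gas γ = 7/5, so (γ−1)/γ = 2/7.
T₁ = 59.8 °C = 332.9 K.
T₂ = 332.9 × (16.8/127)^(2/7) = 186.8 K.

T₂ ≈ 187 K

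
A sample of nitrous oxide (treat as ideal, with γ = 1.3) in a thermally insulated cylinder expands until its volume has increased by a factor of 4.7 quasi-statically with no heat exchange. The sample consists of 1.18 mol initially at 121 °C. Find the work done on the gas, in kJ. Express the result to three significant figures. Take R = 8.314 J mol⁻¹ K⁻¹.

W ≈ -4.79 kJ

For a reversible adiabat TV^(γ−1) is constant, so T₂ = T₁ (V₁/V₂)^(γ−1).
T₁ = 121 °C = 394.1 K.
T₂ = 394.1 × (1/4.7)^(0.3) = 247.8 K.
Q = 0, so ΔU = W_on_gas = nCᵥΔT with Cᵥ = R/(γ−1) = 27.71 J/(mol·K).
ΔU = 1.18 × 27.71 × (247.8 − 394.1) = -4787 J.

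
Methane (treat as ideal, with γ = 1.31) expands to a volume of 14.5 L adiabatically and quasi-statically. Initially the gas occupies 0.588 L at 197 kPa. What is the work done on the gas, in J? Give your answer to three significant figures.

W ≈ -235 J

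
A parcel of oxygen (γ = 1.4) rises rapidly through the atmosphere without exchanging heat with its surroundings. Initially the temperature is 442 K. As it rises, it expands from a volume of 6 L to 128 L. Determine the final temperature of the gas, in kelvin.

For a reversible adiabat TV^(γ−1) is constant, so T₂ = T₁ (V₁/V₂)^(γ−1).
T₂ = 442 × (6/128)^(0.4) = 130 K.

T₂ ≈ 130 K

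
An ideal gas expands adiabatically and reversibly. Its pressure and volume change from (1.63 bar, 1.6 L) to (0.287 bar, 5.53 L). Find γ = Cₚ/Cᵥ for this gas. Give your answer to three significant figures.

γ ≈ 1.40

PV^γ = const ⇒ γ = ln(P₂/P₁) / ln(V₁/V₂).
γ = ln(0.287/1.63) / ln(1.6/5.53) = 1.4.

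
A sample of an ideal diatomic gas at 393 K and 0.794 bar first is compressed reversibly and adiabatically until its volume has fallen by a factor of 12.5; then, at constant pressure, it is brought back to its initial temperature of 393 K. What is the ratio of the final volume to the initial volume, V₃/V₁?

V₃/V₁ ≈ 0.0291

For a diatomic ideal gas γ = 7/5.
Adiabatic step: V₂/V₁ = 0.08; T₂ = T₁·12.5^(2/5) = 1079 K.
Isobaric step: V₃/V₂ = T₃/T₂ = 393/1079.
V₃/V₁ = (V₂/V₁)(V₃/V₂) = 0.08 × (393/1079) = 0.02913.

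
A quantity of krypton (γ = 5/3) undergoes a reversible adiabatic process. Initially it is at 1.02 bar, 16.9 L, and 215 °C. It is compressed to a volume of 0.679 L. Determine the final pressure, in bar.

P₂ ≈ 216 bar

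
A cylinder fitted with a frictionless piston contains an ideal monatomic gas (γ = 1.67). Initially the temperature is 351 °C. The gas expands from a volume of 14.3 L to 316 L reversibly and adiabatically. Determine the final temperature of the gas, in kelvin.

For a reversible adiabat TV^(γ−1) is constant, so T₂ = T₁ (V₁/V₂)^(γ−1).
T₁ = 351 °C = 624.1 K.
T₂ = 624.1 × (14.3/316)^(0.67) = 78.45 K.

T₂ ≈ 78.4 K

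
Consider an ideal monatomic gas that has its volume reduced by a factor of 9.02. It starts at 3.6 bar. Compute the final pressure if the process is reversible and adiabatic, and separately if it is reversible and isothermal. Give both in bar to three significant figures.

adiabatic: 141 bar; isothermal: 32.5 bar

For a monatomic ideal gas γ = 5/3.
Isothermal: P₂ = P₁(V₁/V₂) = 3.6×9.02 = 32.47 bar.
Adiabatic: P₂ = P₁(V₁/V₂)^γ = 3.6×9.02^(5/3) = 140.7 bar.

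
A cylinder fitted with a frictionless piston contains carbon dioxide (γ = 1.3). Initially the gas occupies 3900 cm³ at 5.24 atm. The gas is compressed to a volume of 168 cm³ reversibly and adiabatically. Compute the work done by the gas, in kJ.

P₂ = P₁(V₁/V₂)^γ = 5.24×(3900/168)^(1.3) = 312.5 atm.
For a reversible adiabat, W_by_gas = (P₁V₁ − P₂V₂)/(γ−1).
W_by = (530900×0.0039 − 3.166×10^7×0.000168) / (0.3) = -10830 J.

W ≈ -10.8 kJ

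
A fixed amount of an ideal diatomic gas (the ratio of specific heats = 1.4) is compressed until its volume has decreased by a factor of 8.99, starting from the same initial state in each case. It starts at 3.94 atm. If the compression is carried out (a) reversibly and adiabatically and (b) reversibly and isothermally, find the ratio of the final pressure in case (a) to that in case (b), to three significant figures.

Isothermal: P_b = P₁(V₁/V₂) = 3.94×8.99.
Adiabatic: P_a = P₁(V₁/V₂)^γ = 3.94×8.99^(1.4).
P_a/P_b = (V₁/V₂)^(γ−1) = 8.99^(0.4) = 2.407.

P_adiabatic / P_isothermal ≈ 2.41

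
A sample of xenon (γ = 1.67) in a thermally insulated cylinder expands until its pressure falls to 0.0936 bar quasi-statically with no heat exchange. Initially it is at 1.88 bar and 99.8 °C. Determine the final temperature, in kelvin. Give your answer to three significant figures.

T₂ ≈ 112 K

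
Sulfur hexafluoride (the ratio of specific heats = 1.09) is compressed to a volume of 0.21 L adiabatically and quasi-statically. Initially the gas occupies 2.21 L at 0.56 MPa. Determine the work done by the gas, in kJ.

P₂ = P₁(V₁/V₂)^γ = 0.56×(2.21/0.21)^(1.09) = 7.284 MPa.
For a reversible adiabat, W_by_gas = (P₁V₁ − P₂V₂)/(γ−1).
W_by = (560000×0.00221 − 7.284×10^6×0.00021) / (0.09) = -3244 J.

W ≈ -3.24 kJ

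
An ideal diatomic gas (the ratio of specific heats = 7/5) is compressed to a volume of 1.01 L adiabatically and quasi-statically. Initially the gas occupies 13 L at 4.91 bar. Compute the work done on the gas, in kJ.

W ≈ 28.4 kJ

P₂ = P₁(V₁/V₂)^γ = 4.91×(13/1.01)^(7/5) = 175.6 bar.
For a reversible adiabat, W_by_gas = (P₁V₁ − P₂V₂)/(γ−1).
W_by = (491000×0.013 − 1.756×10^7×0.00101) / (2/5) = -28380 J.
W_on_gas = −W_by = 28380 J.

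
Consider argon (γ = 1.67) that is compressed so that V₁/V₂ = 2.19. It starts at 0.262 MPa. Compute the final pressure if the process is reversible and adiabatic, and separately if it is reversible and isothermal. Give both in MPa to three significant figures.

Isothermal: P₂ = P₁(V₁/V₂) = 0.262×2.19 = 0.5738 MPa.
Adiabatic: P₂ = P₁(V₁/V₂)^γ = 0.262×2.19^(1.67) = 0.9702 MPa.

adiabatic: 0.970 MPa; isothermal: 0.574 MPa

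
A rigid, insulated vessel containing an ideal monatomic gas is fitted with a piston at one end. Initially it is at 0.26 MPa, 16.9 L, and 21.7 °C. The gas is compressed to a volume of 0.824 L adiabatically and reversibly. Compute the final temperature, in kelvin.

T₂ ≈ 2210 K

For a reversible adiabat TV^(γ−1) is constant, so T₂ = T₁ (V₁/V₂)^(γ−1).
γ = 5/3 for a monatomic ideal gas.
T₁ = 21.7 °C = 294.8 K.
T₂ = 294.8 × (16.9/0.824)^(2/3) = 2209 K.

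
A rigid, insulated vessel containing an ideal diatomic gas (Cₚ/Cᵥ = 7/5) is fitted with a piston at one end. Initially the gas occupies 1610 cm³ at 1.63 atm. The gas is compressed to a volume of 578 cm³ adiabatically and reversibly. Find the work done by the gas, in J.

P₂ = P₁(V₁/V₂)^γ = 1.63×(1610/578)^(7/5) = 6.84 atm.
For a reversible adiabat, W_by_gas = (P₁V₁ − P₂V₂)/(γ−1).
W_by = (165200×0.00161 − 693000×0.000578) / (2/5) = -336.7 J.

W ≈ -337 J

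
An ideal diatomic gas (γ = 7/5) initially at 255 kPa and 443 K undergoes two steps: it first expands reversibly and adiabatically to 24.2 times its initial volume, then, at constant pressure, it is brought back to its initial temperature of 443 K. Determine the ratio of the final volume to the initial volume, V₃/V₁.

Adiabatic step: V₂/V₁ = 24.2; T₂ = T₁·(1/24.2)^(2/5) = 123.8 K.
Isobaric step: V₃/V₂ = T₃/T₂ = 443/123.8.
V₃/V₁ = (V₂/V₁)(V₃/V₂) = 24.2 × (443/123.8) = 86.56.

V₃/V₁ ≈ 86.6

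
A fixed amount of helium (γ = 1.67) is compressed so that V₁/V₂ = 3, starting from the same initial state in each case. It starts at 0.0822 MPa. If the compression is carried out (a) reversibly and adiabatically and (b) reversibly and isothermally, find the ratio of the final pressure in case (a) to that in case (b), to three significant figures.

Isothermal: P_b = P₁(V₁/V₂) = 0.0822×3.
Adiabatic: P_a = P₁(V₁/V₂)^γ = 0.0822×3^(1.67).
P_a/P_b = (V₁/V₂)^(γ−1) = 3^(0.67) = 2.088.

P_adiabatic / P_isothermal ≈ 2.09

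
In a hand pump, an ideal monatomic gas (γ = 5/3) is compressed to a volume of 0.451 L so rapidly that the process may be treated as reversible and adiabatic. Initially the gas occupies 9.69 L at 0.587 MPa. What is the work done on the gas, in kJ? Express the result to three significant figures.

W ≈ 57.4 kJ

P₂ = P₁(V₁/V₂)^γ = 0.587×(9.69/0.451)^(5/3) = 97.47 MPa.
For a reversible adiabat, W_by_gas = (P₁V₁ − P₂V₂)/(γ−1).
W_by = (587000×0.00969 − 9.747×10^7×0.000451) / (2/3) = -57410 J.
W_on_gas = −W_by = 57410 J.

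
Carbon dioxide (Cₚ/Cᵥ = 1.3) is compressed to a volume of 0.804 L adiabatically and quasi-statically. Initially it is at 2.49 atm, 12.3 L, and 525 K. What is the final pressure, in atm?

P₂ ≈ 86.3 atm

Adiabatic: P₁V₁^γ = P₂V₂^γ ⇒ P₂ = P₁ (V₁/V₂)^γ.
P₂ = 2.49 × (12.3/0.804)^(1.3) = 86.35 atm.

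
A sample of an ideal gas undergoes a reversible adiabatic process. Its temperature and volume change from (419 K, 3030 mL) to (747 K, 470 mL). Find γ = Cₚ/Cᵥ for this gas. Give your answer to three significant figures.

γ ≈ 1.31

TV^(γ−1) = const ⇒ γ − 1 = ln(T₂/T₁) / ln(V₁/V₂).
γ = 1 + ln(747/419) / ln(3030/470) = 1.31.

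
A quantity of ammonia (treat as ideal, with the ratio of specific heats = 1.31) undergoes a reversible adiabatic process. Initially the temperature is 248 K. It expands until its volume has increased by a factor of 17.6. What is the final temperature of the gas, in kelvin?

T₂ ≈ 102 K

For a reversible adiabat TV^(γ−1) is constant, so T₂ = T₁ (V₁/V₂)^(γ−1).
T₂ = 248 × (1/17.6)^(0.31) = 101.9 K.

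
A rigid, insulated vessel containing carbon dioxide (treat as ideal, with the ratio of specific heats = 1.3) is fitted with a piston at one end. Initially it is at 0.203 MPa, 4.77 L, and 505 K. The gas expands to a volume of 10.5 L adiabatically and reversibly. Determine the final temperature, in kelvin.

T₂ ≈ 399 K

Adiabatic: T₁V₁^(γ−1) = T₂V₂^(γ−1) ⇒ T₂ = T₁ (V₁/V₂)^(γ−1).
T₂ = 505 × (4.77/10.5)^(0.3) = 398.6 K.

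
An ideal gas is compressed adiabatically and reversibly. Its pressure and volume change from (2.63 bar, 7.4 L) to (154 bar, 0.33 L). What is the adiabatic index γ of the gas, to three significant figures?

PV^γ = const ⇒ γ = ln(P₂/P₁) / ln(V₁/V₂).
γ = ln(154/2.63) / ln(7.4/0.33) = 1.309.

γ ≈ 1.31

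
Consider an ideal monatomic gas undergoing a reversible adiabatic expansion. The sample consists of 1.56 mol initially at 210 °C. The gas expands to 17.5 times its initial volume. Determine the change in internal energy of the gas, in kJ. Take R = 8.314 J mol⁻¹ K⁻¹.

For a reversible adiabat TV^(γ−1) is constant, so T₂ = T₁ (V₁/V₂)^(γ−1).
γ = 5/3 for a monatomic ideal gas, so γ−1 = 2/3.
T₁ = 210 °C = 483.1 K.
T₂ = 483.1 × (1/17.5)^(2/3) = 71.68 K.
Q = 0, so ΔU = W_on_gas = nCᵥΔT with Cᵥ = R/(γ−1) = 12.47 J/(mol·K).
ΔU = 1.56 × 12.47 × (71.68 − 483.1) = -8005 J.

ΔU ≈ -8.01 kJ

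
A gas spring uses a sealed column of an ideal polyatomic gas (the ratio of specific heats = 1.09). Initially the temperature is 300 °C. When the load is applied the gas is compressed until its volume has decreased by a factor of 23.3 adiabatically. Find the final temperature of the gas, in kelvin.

For a reversible adiabat TV^(γ−1) is constant, so T₂ = T₁ (V₁/V₂)^(γ−1).
T₁ = 300 °C = 573.1 K.
T₂ = 573.1 × 23.3^(0.09) = 760.9 K.

T₂ ≈ 761 K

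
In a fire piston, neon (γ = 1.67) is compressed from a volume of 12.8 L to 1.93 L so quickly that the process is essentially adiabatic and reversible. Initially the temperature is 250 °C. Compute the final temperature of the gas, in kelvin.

Adiabatic: T₁V₁^(γ−1) = T₂V₂^(γ−1) ⇒ T₂ = T₁ (V₁/V₂)^(γ−1).
T₁ = 250 °C = 523.1 K.
T₂ = 523.1 × (12.8/1.93)^(0.67) = 1858 K.

T₂ ≈ 1860 K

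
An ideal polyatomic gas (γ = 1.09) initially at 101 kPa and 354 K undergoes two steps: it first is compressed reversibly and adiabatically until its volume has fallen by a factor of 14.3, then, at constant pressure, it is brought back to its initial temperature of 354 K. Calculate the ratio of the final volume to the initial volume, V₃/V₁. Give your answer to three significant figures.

Adiabatic step: V₂/V₁ = 0.06993; T₂ = T₁·14.3^(0.09) = 449.8 K.
Isobaric step: V₃/V₂ = T₃/T₂ = 354/449.8.
V₃/V₁ = (V₂/V₁)(V₃/V₂) = 0.06993 × (354/449.8) = 0.05504.

V₃/V₁ ≈ 0.0550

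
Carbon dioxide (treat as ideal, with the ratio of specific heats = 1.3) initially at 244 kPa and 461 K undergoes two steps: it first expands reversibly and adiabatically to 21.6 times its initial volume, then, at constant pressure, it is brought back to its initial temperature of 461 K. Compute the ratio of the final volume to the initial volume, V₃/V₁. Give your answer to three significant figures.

V₃/V₁ ≈ 54.3

Adiabatic step: V₂/V₁ = 21.6; T₂ = T₁·(1/21.6)^(0.3) = 183.4 K.
Isobaric step: V₃/V₂ = T₃/T₂ = 461/183.4.
V₃/V₁ = (V₂/V₁)(V₃/V₂) = 21.6 × (461/183.4) = 54.3.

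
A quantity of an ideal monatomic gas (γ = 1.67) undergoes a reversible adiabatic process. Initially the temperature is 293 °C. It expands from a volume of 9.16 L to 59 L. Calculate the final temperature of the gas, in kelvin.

T₂ ≈ 163 K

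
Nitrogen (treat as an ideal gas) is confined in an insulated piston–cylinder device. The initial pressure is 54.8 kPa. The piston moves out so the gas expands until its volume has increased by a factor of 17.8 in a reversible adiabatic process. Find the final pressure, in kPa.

Since PV^γ is constant along a reversible adiabat, P₂ = P₁ (V₁/V₂)^γ.
For a diatomic ideal gas γ = 7/5.
P₂ = 54.8 × (1/17.8)^(7/5) = 0.9732 kPa.

P₂ ≈ 0.973 kPa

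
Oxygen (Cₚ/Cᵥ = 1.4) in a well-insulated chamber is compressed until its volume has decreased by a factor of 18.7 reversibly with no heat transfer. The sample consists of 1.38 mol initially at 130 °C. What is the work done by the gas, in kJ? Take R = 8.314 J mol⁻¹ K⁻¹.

For a reversible adiabat TV^(γ−1) is constant, so T₂ = T₁ (V₁/V₂)^(γ−1).
T₁ = 130 °C = 403.1 K.
T₂ = 403.1 × 18.7^(0.4) = 1301 K.
Q = 0, so ΔU = W_on_gas = nCᵥΔT with Cᵥ = R/(γ−1) = 20.79 J/(mol·K).
ΔU = 1.38 × 20.79 × (1301 − 403.1) = 25750 J.
Work done by the gas = −ΔU = -25750 J.

W ≈ -25.7 kJ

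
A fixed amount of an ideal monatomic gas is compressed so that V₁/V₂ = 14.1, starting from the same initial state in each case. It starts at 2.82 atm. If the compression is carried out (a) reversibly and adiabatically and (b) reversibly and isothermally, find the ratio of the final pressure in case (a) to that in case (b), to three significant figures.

For a monatomic ideal gas γ = 5/3.
Isothermal: P_b = P₁(V₁/V₂) = 2.82×14.1.
Adiabatic: P_a = P₁(V₁/V₂)^γ = 2.82×14.1^(5/3).
P_a/P_b = (V₁/V₂)^(γ−1) = 14.1^(2/3) = 5.836.

P_adiabatic / P_isothermal ≈ 5.84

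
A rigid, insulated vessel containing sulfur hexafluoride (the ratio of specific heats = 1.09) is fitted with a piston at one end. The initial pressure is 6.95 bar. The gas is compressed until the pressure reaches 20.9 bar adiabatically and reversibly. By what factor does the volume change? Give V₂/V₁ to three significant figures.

V₂/V₁ ≈ 0.364

From PV^γ = const, V₂/V₁ = (P₁/P₂)^(1/γ).
V₂/V₁ = (6.95/20.9)^(0.917) = 0.3642.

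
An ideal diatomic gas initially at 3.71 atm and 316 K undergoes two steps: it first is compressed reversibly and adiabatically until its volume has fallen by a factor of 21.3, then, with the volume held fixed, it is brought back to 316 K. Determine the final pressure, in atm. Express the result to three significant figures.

P₃ ≈ 79.0 atm

For a diatomic ideal gas γ = 7/5.
Adiabatic step (PV^γ = const): P₂ = 3.71×21.3^(7/5) = 268.6 atm; T₂ = 316×21.3^(2/5) = 1074 K.
Isochoric: P₃ = P₂(T₃/T₂) = 268.6 × (316/1074) = 79.02 atm.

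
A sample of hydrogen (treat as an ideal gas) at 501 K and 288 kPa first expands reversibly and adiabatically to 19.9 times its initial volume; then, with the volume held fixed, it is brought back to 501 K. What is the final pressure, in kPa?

P₃ ≈ 14.5 kPa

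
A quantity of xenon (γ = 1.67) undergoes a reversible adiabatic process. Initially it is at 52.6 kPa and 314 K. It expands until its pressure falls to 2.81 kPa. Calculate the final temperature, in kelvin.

Along an adiabat T P^((1−γ)/γ) is constant, so T₂ = T₁ (P₂/P₁)^((γ−1)/γ).
T₂ = 314 × (2.81/52.6)^(0.401) = 96.94 K.

T₂ ≈ 96.9 K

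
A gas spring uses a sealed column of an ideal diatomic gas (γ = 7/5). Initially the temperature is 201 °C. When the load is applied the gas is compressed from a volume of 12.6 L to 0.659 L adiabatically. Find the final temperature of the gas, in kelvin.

For a reversible adiabat TV^(γ−1) is constant, so T₂ = T₁ (V₁/V₂)^(γ−1).
T₁ = 201 °C = 474.1 K.
T₂ = 474.1 × (12.6/0.659)^(2/5) = 1544 K.

T₂ ≈ 1540 K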